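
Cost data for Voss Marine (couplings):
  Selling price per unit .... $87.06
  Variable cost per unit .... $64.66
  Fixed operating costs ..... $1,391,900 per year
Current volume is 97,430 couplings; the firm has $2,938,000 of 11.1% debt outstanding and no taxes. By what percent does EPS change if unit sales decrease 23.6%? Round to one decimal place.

Contribution at this volume is 97,430 × $22.40 = $2,182,432.00.
Operating income = contribution − fixed costs = $2,182,432.00 − $1,391,900 = $790,532.00.
Interest = $326,118.00, so EBIT − I = $464,414.00.
Degree of combined leverage = contribution ÷ (EBIT − I) = $2,182,432.00 ÷ $464,414.00 = 4.6993.
%ΔEPS = DCL × %ΔSales = 4.6993 × -23.6% = -110.9%.

-110.9%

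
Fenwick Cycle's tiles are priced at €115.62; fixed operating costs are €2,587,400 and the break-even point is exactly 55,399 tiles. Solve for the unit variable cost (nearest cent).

Contribution per unit must be FC / Q = €2,587,400 / 55,399 = €46.7048.
Variable cost per unit = €115.62 − €46.7048 = €68.92.

€68.92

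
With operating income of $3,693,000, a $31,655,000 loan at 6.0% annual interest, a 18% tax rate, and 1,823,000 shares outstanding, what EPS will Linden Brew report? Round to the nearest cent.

$0.81

Pre-tax income = $3,693,000 − $1,899,300.00 = $1,793,700.00.
Net income = $1,793,700.00 × (1 − 0.18) = $1,470,834.00.
Per share: $1,470,834.00 / 1,823,000 shares = $0.81.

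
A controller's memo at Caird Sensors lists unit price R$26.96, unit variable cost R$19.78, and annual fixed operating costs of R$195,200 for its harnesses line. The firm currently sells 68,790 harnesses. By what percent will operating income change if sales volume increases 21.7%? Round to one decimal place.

+35.9%

At 68,790 units, contribution = 68,790 × R$7.18 = R$493,912.20.
Operating income = contribution − fixed costs = R$493,912.20 − R$195,200 = R$298,712.20.
So DOL = total CM / EBIT = R$493,912.20 / R$298,712.20 = 1.6535.
Operating income changes by 1.6535 × +21.7% = +35.9%.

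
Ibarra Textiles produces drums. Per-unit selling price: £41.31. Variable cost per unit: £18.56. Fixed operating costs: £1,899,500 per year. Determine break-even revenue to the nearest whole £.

£3,449,158

CM per unit = £41.31 − £18.56 = £22.75; CM ratio = £22.75 / £41.31 = 0.5507.
Break-even sales = FC ÷ CM ratio = £1,899,500 × £41.31 / £22.75 = £3,449,158.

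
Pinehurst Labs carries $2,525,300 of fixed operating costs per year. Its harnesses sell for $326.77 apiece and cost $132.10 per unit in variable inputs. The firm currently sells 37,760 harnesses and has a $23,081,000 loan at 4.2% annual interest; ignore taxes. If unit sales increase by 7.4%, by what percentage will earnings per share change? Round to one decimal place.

Total contribution margin = 37,760 × $194.67 = $7,350,739.20.
EBIT = $7,350,739.20 − $2,525,300 = $4,825,439.20.
After interest of $969,402.00, pre-tax earnings = $3,856,037.20.
Degree of combined leverage = contribution ÷ (EBIT − I) = $7,350,739.20 ÷ $3,856,037.20 = 1.9063.
%ΔEPS = DCL × %ΔSales = 1.9063 × +7.4% = +14.1%.

+14.1%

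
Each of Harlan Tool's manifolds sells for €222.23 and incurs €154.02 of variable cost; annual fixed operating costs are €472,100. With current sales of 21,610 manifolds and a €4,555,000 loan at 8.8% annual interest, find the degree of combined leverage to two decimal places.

2.45

At 21,610 units, contribution = 21,610 × €68.21 = €1,474,018.10.
EBIT = €1,474,018.10 − €472,100 = €1,001,918.10. Interest = €400,840.00.
DOL = €1,474,018.10 ÷ €1,001,918.10 = 1.4712; DFL = €1,001,918.10 ÷ €601,078.10 = 1.6669.
DCL = DOL × DFL = 1.4712 × 1.6669 = 2.4523.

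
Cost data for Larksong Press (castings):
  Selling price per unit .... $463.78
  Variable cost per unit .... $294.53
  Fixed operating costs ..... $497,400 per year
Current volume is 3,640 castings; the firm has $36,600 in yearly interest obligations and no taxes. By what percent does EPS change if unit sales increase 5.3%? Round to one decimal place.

Total contribution margin = 3,640 × $169.25 = $616,070.00.
EBIT = $616,070.00 − $497,400 = $118,670.00.
After interest of $36,600.00, pre-tax earnings = $82,070.00.
Degree of combined leverage = contribution ÷ (EBIT − I) = $616,070.00 ÷ $82,070.00 = 7.5066.
EPS therefore changes by 7.5066 × (+5.3%) = +39.8%.

+39.8%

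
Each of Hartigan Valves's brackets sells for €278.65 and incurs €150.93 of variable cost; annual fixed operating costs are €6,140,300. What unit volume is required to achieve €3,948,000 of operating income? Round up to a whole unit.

Unit CM = price − variable cost = €278.65 − €150.93 = €127.72.
Required volume = (fixed costs + target profit) ÷ CM = (€6,140,300 + €3,948,000) ÷ €127.72 = 78,987.63, so 78,988 brackets.

78,988 brackets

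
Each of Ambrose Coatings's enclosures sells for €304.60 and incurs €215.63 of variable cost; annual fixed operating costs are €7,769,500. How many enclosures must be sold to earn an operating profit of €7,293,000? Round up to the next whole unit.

169,299 enclosures

Each unit contributes €304.60 − €215.63 = €88.97.
Units = (FC + target) / CM = (€7,769,500 + €7,293,000) / €88.97 = 169,298.64, so 169,299 enclosures.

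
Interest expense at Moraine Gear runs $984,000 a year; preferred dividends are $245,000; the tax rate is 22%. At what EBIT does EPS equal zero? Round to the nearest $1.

$1,298,103

Preferred dividends are paid after tax, so their pre-tax equivalent is $245,000 ÷ (1 − 0.22) = $314,102.56.
EPS = 0 when EBIT covers interest plus the pre-tax preferred burden: $984,000 + $314,102.56 = $1,298,102.56.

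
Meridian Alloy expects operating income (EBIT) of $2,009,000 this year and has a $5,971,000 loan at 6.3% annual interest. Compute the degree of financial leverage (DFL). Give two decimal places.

1.23

Interest = $376,173.00.
Degree of financial leverage = EBIT / (EBIT − interest) = $2,009,000 / $1,632,827.00 = 1.2304.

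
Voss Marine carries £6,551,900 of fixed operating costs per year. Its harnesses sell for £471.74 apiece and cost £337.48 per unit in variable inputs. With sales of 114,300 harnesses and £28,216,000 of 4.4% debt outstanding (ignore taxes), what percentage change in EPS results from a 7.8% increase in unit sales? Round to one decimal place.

+15.8%

Contribution at this volume is 114,300 × £134.26 = £15,345,918.00.
Operating income = contribution − fixed costs = £15,345,918.00 − £6,551,900 = £8,794,018.00.
After interest of £1,241,504.00, pre-tax earnings = £7,552,514.00.
DCL = total CM / (EBIT − I) = £15,345,918.00 / £7,552,514.00 = 2.0319.
EPS therefore changes by 2.0319 × (+7.8%) = +15.8%.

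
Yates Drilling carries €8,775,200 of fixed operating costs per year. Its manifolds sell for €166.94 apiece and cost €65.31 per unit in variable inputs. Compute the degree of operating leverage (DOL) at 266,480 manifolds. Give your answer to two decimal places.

1.48

At 266,480 units, contribution = 266,480 × €101.63 = €27,082,362.40.
Subtracting fixed costs: EBIT = €27,082,362.40 − €8,775,200 = €18,307,162.40.
DOL = contribution ÷ EBIT = €27,082,362.40 ÷ €18,307,162.40 = 1.4793.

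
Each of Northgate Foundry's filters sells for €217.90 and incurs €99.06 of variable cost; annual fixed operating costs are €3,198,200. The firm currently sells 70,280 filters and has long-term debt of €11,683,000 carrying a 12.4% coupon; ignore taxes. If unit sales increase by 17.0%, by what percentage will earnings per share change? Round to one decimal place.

Total contribution margin = 70,280 × €118.84 = €8,352,075.20.
EBIT = €8,352,075.20 − €3,198,200 = €5,153,875.20.
Interest = €1,448,692.00, so EBIT − I = €3,705,183.20.
Degree of combined leverage = contribution ÷ (EBIT − I) = €8,352,075.20 ÷ €3,705,183.20 = 2.2542.
%ΔEPS = DCL × %ΔSales = 2.2542 × +17.0% = +38.3%.

+38.3%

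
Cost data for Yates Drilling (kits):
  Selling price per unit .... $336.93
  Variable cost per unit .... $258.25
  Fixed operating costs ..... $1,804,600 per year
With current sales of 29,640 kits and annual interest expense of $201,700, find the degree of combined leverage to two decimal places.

At 29,640 units, contribution = 29,640 × $78.68 = $2,332,075.20.
Subtracting fixed costs: EBIT = $2,332,075.20 − $1,804,600 = $527,475.20. Interest = $201,700.00.
DOL = $2,332,075.20 ÷ $527,475.20 = 4.4212; DFL = $527,475.20 ÷ $325,775.20 = 1.6191.
Combined leverage = 4.4212 × 1.6191 = 7.1584.

7.16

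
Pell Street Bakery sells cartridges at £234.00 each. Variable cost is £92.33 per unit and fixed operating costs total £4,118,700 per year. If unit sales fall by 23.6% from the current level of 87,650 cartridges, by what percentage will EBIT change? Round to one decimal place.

Contribution at this volume is 87,650 × £141.67 = £12,417,375.50.
Operating income = contribution − fixed costs = £12,417,375.50 − £4,118,700 = £8,298,675.50.
Degree of operating leverage = £12,417,375.50 / £8,298,675.50 = 1.4963.
So EBIT moves 1.4963 × (-23.6%) = -35.3%.

-35.3%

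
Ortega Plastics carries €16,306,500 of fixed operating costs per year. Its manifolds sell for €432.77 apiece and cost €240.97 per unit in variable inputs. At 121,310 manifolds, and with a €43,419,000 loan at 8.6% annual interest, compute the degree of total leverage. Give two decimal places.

7.21

Contribution at this volume is 121,310 × €191.80 = €23,267,258.00.
EBIT = €23,267,258.00 − €16,306,500 = €6,960,758.00. Interest = €3,734,034.00, so EBIT − I = €3,226,724.00.
DCL = contribution ÷ (EBIT − I) = €23,267,258.00 ÷ €3,226,724.00 = 7.2108.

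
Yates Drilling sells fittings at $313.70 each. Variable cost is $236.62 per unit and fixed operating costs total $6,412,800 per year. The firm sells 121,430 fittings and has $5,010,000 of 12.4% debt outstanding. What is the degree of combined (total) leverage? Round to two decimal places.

Total contribution margin = 121,430 × $77.08 = $9,359,824.40.
EBIT = $9,359,824.40 − $6,412,800 = $2,947,024.40. Interest = $621,240.00.
DOL = $9,359,824.40 ÷ $2,947,024.40 = 3.1760; DFL = $2,947,024.40 ÷ $2,325,784.40 = 1.2671.
Combined leverage = 3.1760 × 1.2671 = 4.0243.

4.02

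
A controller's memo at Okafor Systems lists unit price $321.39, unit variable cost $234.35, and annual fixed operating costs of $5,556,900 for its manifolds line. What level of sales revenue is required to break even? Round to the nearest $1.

$20,518,521

CM per unit = $321.39 − $234.35 = $87.04; CM ratio = $87.04 / $321.39 = 0.2708.
Break-even revenue = fixed costs × price ÷ CM = $5,556,900 × $321.39 ÷ $87.04 = $20,518,521.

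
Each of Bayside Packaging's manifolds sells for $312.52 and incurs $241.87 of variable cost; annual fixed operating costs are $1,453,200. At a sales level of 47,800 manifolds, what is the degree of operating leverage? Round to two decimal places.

Total contribution margin = 47,800 × $70.65 = $3,377,070.00.
Subtracting fixed costs: EBIT = $3,377,070.00 − $1,453,200 = $1,923,870.00.
Degree of operating leverage = $3,377,070.00 / $1,923,870.00 = 1.7554.

1.76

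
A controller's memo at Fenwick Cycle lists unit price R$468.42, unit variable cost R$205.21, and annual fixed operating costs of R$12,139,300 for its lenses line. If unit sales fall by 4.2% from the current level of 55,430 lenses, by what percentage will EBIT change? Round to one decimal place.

-25.0%

At 55,430 units, contribution = 55,430 × R$263.21 = R$14,589,730.30.
Operating income = contribution − fixed costs = R$14,589,730.30 − R$12,139,300 = R$2,450,430.30.
DOL = contribution ÷ EBIT = R$14,589,730.30 ÷ R$2,450,430.30 = 5.9539.
Operating income changes by 5.9539 × -4.2% = -25.0%.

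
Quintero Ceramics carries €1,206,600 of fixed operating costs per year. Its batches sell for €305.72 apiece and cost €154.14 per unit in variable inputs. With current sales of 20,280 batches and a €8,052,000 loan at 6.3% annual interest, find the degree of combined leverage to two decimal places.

Contribution at this volume is 20,280 × €151.58 = €3,074,042.40.
Operating income = contribution − fixed costs = €3,074,042.40 − €1,206,600 = €1,867,442.40. Interest = €507,276.00, so EBIT − I = €1,360,166.40.
Degree of total leverage = total CM / (EBIT − interest) = €3,074,042.40 / €1,360,166.40 = 2.2600.

2.26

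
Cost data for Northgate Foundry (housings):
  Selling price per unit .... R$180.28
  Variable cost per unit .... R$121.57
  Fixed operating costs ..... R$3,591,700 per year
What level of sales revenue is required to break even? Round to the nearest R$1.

R$11,028,984

CM per unit = R$180.28 − R$121.57 = R$58.71; CM ratio = R$58.71 / R$180.28 = 0.3257.
Break-even sales = FC ÷ CM ratio = R$3,591,700 × R$180.28 / R$58.71 = R$11,028,984.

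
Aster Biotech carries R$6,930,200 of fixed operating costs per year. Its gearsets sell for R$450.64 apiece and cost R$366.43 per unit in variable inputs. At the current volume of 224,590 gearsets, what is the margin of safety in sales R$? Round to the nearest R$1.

R$64,123,080

Contribution margin per unit = R$450.64 − R$366.43 = R$84.21. Break-even units = R$6,930,200 ÷ R$84.21 = 82,296.64; break-even revenue = 82,296.64 × R$450.64 = R$37,086,157.56.
Current sales = 224,590 × R$450.64 = R$101,209,237.60.
Margin of safety = R$101,209,237.60 − R$37,086,157.56 = R$64,123,080.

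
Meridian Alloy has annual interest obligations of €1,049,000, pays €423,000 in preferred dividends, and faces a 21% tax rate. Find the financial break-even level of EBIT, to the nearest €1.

€1,584,443

Grossing the preferred dividend up to pre-tax terms: €423,000 / (1 − 0.21) = €535,443.04.
EPS = 0 when EBIT covers interest plus the pre-tax preferred burden: €1,049,000 + €535,443.04 = €1,584,443.04.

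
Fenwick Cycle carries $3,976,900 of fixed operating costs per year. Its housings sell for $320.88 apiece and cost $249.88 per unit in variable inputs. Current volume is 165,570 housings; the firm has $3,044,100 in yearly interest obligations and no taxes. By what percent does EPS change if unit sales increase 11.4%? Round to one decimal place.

Contribution at this volume is 165,570 × $71.00 = $11,755,470.00.
Subtracting fixed costs: EBIT = $11,755,470.00 − $3,976,900 = $7,778,570.00.
Interest = $3,044,100.00, so EBIT − I = $4,734,470.00.
DCL = total CM / (EBIT − I) = $11,755,470.00 / $4,734,470.00 = 2.4830.
%ΔEPS = DCL × %ΔSales = 2.4830 × +11.4% = +28.3%.

+28.3%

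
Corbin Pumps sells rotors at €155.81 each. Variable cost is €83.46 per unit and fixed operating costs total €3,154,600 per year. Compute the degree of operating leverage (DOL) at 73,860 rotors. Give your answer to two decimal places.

At 73,860 units, contribution = 73,860 × €72.35 = €5,343,771.00.
EBIT = €5,343,771.00 − €3,154,600 = €2,189,171.00.
So DOL = total CM / EBIT = €5,343,771.00 / €2,189,171.00 = 2.4410.

2.44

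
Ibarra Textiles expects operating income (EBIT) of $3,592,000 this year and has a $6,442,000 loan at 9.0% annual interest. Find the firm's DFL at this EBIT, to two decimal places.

Interest = $579,780.00.
DFL = EBIT ÷ (EBIT − I) = $3,592,000 ÷ ($3,592,000 − $579,780.00) = $3,592,000 ÷ $3,012,220.00 = 1.1925.

1.19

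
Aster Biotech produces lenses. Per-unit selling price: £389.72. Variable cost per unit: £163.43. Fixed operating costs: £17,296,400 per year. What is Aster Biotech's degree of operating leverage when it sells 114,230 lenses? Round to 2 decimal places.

3.02

At 114,230 units, contribution = 114,230 × £226.29 = £25,849,106.70.
EBIT = £25,849,106.70 − £17,296,400 = £8,552,706.70.
Degree of operating leverage = £25,849,106.70 / £8,552,706.70 = 3.0223.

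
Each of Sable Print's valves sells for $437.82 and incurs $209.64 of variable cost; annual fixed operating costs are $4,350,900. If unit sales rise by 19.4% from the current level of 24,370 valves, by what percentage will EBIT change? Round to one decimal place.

Total contribution margin = 24,370 × $228.18 = $5,560,746.60.
Operating income = contribution − fixed costs = $5,560,746.60 − $4,350,900 = $1,209,846.60.
Degree of operating leverage = $5,560,746.60 / $1,209,846.60 = 4.5962.
Operating income changes by 4.5962 × +19.4% = +89.2%.

+89.2%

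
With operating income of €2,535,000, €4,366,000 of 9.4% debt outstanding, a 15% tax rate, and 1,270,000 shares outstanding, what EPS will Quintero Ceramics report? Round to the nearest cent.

Pre-tax income = €2,535,000 − €410,404.00 = €2,124,596.00.
After tax at 15%: net income = €2,124,596.00 × 0.85 = €1,805,906.60.
Per share: €1,805,906.60 / 1,270,000 shares = €1.42.

€1.42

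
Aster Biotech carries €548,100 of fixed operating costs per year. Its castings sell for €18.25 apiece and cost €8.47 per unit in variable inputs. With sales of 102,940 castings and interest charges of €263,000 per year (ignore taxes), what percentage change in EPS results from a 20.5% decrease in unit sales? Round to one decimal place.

Contribution at this volume is 102,940 × €9.78 = €1,006,753.20.
EBIT = €1,006,753.20 − €548,100 = €458,653.20.
Interest = €263,000.00, so EBIT − I = €195,653.20.
DCL = total CM / (EBIT − I) = €1,006,753.20 / €195,653.20 = 5.1456.
%ΔEPS = DCL × %ΔSales = 5.1456 × -20.5% = -105.5%.

-105.5%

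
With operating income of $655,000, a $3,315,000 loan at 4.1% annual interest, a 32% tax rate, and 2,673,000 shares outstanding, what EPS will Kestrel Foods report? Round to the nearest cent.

$0.13

Interest = $135,915.00, so EBT = $655,000 − $135,915.00 = $519,085.00.
After tax at 32%: net income = $519,085.00 × 0.68 = $352,977.80.
Per share: $352,977.80 / 2,673,000 shares = $0.13.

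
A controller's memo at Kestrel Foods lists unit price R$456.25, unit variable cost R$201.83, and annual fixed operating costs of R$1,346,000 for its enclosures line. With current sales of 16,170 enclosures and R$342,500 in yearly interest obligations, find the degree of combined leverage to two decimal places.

Contribution at this volume is 16,170 × R$254.42 = R$4,113,971.40.
Subtracting fixed costs: EBIT = R$4,113,971.40 − R$1,346,000 = R$2,767,971.40. Interest = R$342,500.00.
DOL = R$4,113,971.40 ÷ R$2,767,971.40 = 1.4863; DFL = R$2,767,971.40 ÷ R$2,425,471.40 = 1.1412.
Combined leverage = 1.4863 × 1.1412 = 1.6962.

1.70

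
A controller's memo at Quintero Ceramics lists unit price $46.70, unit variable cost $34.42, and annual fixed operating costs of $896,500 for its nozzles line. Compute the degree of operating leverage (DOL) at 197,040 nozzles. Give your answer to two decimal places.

Total contribution margin = 197,040 × $12.28 = $2,419,651.20.
Operating income = contribution − fixed costs = $2,419,651.20 − $896,500 = $1,523,151.20.
Degree of operating leverage = $2,419,651.20 / $1,523,151.20 = 1.5886.

1.59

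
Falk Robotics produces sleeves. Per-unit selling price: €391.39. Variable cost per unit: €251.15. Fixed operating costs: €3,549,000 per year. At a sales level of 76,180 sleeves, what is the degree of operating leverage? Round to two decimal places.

Total contribution margin = 76,180 × €140.24 = €10,683,483.20.
EBIT = €10,683,483.20 − €3,549,000 = €7,134,483.20.
Degree of operating leverage = €10,683,483.20 / €7,134,483.20 = 1.4974.

1.50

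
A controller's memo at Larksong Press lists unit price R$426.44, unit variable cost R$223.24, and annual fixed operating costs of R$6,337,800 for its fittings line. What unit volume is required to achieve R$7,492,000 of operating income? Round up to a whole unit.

Unit CM = price − variable cost = R$426.44 − R$223.24 = R$203.20.
Need Q such that Q × R$203.20 − R$6,337,800 = R$7,492,000, i.e. Q = R$13,829,800 / R$203.20 = 68,060.04 → 68,061.

68,061 fittings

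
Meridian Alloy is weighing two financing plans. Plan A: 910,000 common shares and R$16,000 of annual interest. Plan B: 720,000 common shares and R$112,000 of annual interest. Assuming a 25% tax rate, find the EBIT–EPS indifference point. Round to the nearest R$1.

R$475,789

Set EPS_A = EPS_B: (EBIT − R$16,000)(1 − 0.25) ÷ 910,000 = (EBIT − R$112,000)(1 − 0.25) ÷ 720,000.
Cancelling (1 − t) and cross-multiplying: 720,000·(EBIT − 16,000) = 910,000·(EBIT − 112,000).
Solving, EBIT = (112,000·910,000 − 16,000·720,000) / (910,000 − 720,000) = 90,400,000,000 / 190,000 = 475,789.47.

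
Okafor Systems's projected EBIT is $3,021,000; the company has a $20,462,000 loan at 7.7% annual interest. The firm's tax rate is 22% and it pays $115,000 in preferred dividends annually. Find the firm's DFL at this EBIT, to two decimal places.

2.33

Annual interest charges come to $1,575,574.00.
Preferred dividends grossed up pre-tax: $115,000 / (1 − 0.22) = $147,435.90.
DFL = EBIT ÷ [EBIT − I − D_p/(1−t)] = $3,021,000 ÷ [$3,021,000 − $1,575,574.00 − $147,435.90] = $3,021,000 ÷ $1,297,990.10 = 2.3274.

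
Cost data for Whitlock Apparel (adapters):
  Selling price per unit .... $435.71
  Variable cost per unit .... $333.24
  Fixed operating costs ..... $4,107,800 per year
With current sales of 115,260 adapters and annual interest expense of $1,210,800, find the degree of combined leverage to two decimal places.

1.82

At 115,260 units, contribution = 115,260 × $102.47 = $11,810,692.20.
EBIT = $11,810,692.20 − $4,107,800 = $7,702,892.20. Interest = $1,210,800.00.
DOL = $11,810,692.20 ÷ $7,702,892.20 = 1.5333; DFL = $7,702,892.20 ÷ $6,492,092.20 = 1.1865.
DCL = DOL × DFL = 1.5333 × 1.1865 = 1.8193.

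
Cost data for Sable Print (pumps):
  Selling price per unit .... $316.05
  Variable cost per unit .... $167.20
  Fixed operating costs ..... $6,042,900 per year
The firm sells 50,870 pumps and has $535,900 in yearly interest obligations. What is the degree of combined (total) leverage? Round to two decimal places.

At 50,870 units, contribution = 50,870 × $148.85 = $7,571,999.50.
Operating income = contribution − fixed costs = $7,571,999.50 − $6,042,900 = $1,529,099.50. Interest = $535,900.00.
DOL = $7,571,999.50 ÷ $1,529,099.50 = 4.9519; DFL = $1,529,099.50 ÷ $993,199.50 = 1.5396.
DCL = DOL × DFL = 4.9519 × 1.5396 = 7.6239.

7.62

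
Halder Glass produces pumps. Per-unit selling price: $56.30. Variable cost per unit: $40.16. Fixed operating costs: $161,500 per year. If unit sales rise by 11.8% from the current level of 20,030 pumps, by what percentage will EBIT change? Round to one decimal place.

Contribution at this volume is 20,030 × $16.14 = $323,284.20.
Subtracting fixed costs: EBIT = $323,284.20 − $161,500 = $161,784.20.
Degree of operating leverage = $323,284.20 / $161,784.20 = 1.9982.
Operating income changes by 1.9982 × +11.8% = +23.6%.

+23.6%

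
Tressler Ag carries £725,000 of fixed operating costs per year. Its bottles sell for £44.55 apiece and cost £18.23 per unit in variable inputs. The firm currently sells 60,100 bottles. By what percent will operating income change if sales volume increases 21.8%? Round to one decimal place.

At 60,100 units, contribution = 60,100 × £26.32 = £1,581,832.00.
Subtracting fixed costs: EBIT = £1,581,832.00 − £725,000 = £856,832.00.
So DOL = total CM / EBIT = £1,581,832.00 / £856,832.00 = 1.8461.
So EBIT moves 1.8461 × (+21.8%) = +40.2%.

+40.2%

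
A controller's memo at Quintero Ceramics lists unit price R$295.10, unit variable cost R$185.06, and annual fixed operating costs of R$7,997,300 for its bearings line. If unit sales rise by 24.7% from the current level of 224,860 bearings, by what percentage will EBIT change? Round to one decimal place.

Contribution at this volume is 224,860 × R$110.04 = R$24,743,594.40.
Operating income = contribution − fixed costs = R$24,743,594.40 − R$7,997,300 = R$16,746,294.40.
So DOL = total CM / EBIT = R$24,743,594.40 / R$16,746,294.40 = 1.4776.
%ΔEBIT = DOL × %ΔSales = 1.4776 × +24.7% = +36.5%.

+36.5%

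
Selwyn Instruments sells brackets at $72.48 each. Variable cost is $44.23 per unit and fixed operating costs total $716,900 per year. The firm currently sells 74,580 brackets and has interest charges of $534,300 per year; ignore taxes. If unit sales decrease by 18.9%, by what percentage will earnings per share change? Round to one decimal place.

-46.5%

Contribution at this volume is 74,580 × $28.25 = $2,106,885.00.
EBIT = $2,106,885.00 − $716,900 = $1,389,985.00.
Interest = $534,300.00, so EBIT − I = $855,685.00.
DCL = total CM / (EBIT − I) = $2,106,885.00 / $855,685.00 = 2.4622.
%ΔEPS = DCL × %ΔSales = 2.4622 × -18.9% = -46.5%.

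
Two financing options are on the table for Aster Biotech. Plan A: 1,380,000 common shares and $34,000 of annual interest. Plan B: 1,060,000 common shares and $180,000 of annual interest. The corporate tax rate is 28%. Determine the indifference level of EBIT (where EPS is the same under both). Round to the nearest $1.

$663,625

At indifference, (EBIT − 34,000)(1 − t)/1,380,000 = (EBIT − 180,000)(1 − t)/1,060,000.
The (1 − t) factor cancels: (EBIT − 34,000) × 1,060,000 = (EBIT − 180,000) × 1,380,000.
EBIT × (1,380,000 − 1,060,000) = 180,000 × 1,380,000 − 34,000 × 1,060,000 = 212,360,000,000, so EBIT = 212,360,000,000 ÷ 320,000 = 663,625.00.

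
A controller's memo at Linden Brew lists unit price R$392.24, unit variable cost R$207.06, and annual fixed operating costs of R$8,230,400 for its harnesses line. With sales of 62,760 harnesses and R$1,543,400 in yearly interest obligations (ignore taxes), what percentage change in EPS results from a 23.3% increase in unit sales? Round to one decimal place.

+146.5%

Total contribution margin = 62,760 × R$185.18 = R$11,621,896.80.
EBIT = R$11,621,896.80 − R$8,230,400 = R$3,391,496.80.
After interest of R$1,543,400.00, pre-tax earnings = R$1,848,096.80.
DCL = total CM / (EBIT − I) = R$11,621,896.80 / R$1,848,096.80 = 6.2886.
EPS therefore changes by 6.2886 × (+23.3%) = +146.5%.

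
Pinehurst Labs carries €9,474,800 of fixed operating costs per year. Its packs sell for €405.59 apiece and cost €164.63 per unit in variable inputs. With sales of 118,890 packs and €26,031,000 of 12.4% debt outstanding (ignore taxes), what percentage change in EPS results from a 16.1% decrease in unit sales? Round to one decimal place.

At 118,890 units, contribution = 118,890 × €240.96 = €28,647,734.40.
Operating income = contribution − fixed costs = €28,647,734.40 − €9,474,800 = €19,172,934.40.
After interest of €3,227,844.00, pre-tax earnings = €15,945,090.40.
Degree of combined leverage = contribution ÷ (EBIT − I) = €28,647,734.40 ÷ €15,945,090.40 = 1.7966.
%ΔEPS = DCL × %ΔSales = 1.7966 × -16.1% = -28.9%.

-28.9%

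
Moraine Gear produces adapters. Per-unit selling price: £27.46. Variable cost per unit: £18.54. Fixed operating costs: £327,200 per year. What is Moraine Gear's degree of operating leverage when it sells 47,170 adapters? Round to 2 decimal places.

At 47,170 units, contribution = 47,170 × £8.92 = £420,756.40.
EBIT = £420,756.40 − £327,200 = £93,556.40.
DOL = contribution ÷ EBIT = £420,756.40 ÷ £93,556.40 = 4.4974.

4.50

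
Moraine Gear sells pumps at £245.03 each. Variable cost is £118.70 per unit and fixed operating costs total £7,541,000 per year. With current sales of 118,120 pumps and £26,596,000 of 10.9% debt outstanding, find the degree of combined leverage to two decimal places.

At 118,120 units, contribution = 118,120 × £126.33 = £14,922,099.60.
Operating income = contribution − fixed costs = £14,922,099.60 − £7,541,000 = £7,381,099.60. Interest = £2,898,964.00, so EBIT − I = £4,482,135.60.
Degree of total leverage = total CM / (EBIT − interest) = £14,922,099.60 / £4,482,135.60 = 3.3292.

3.33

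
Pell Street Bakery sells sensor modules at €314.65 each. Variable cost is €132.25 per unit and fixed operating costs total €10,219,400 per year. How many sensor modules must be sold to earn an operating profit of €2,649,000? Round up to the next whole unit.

Unit CM = price − variable cost = €314.65 − €132.25 = €182.40.
Units = (FC + target) / CM = (€10,219,400 + €2,649,000) / €182.40 = 70,550.44, so 70,551 sensor modules.

70,551 sensor modules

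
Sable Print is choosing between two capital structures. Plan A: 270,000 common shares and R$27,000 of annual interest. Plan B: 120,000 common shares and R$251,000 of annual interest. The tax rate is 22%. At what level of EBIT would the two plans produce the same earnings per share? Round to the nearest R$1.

Set EPS_A = EPS_B: (EBIT − R$27,000)(1 − 0.22) ÷ 270,000 = (EBIT − R$251,000)(1 − 0.22) ÷ 120,000.
The (1 − t) factor cancels: (EBIT − 27,000) × 120,000 = (EBIT − 251,000) × 270,000.
Solving, EBIT = (251,000·270,000 − 27,000·120,000) / (270,000 − 120,000) = 64,530,000,000 / 150,000 = 430,200.00.

R$430,200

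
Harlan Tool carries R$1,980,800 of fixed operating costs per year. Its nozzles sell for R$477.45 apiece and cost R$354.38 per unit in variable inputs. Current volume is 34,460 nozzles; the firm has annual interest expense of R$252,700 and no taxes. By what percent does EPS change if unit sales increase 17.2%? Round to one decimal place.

At 34,460 units, contribution = 34,460 × R$123.07 = R$4,240,992.20.
Subtracting fixed costs: EBIT = R$4,240,992.20 − R$1,980,800 = R$2,260,192.20.
Interest = R$252,700.00, so EBIT − I = R$2,007,492.20.
Degree of combined leverage = contribution ÷ (EBIT − I) = R$4,240,992.20 ÷ R$2,007,492.20 = 2.1126.
EPS therefore changes by 2.1126 × (+17.2%) = +36.3%.

+36.3%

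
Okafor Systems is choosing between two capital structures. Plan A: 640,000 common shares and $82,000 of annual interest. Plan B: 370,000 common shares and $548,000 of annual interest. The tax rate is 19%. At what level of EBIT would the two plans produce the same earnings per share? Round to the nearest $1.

Set EPS_A = EPS_B: (EBIT − $82,000)(1 − 0.19) ÷ 640,000 = (EBIT − $548,000)(1 − 0.19) ÷ 370,000.
The (1 − t) factor cancels: (EBIT − 82,000) × 370,000 = (EBIT − 548,000) × 640,000.
Solving, EBIT = (548,000·640,000 − 82,000·370,000) / (640,000 − 370,000) = 320,380,000,000 / 270,000 = 1,186,592.59.

$1,186,593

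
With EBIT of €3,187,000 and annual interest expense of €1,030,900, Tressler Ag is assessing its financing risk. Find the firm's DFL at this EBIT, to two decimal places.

1.48

Annual interest charges come to €1,030,900.00.
DFL = EBIT ÷ (EBIT − I) = €3,187,000 ÷ (€3,187,000 − €1,030,900.00) = €3,187,000 ÷ €2,156,100.00 = 1.4781.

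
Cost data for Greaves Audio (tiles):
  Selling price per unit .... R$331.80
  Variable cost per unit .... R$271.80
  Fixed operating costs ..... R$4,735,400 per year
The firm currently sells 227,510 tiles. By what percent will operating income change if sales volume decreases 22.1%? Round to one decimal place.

-33.8%

Total contribution margin = 227,510 × R$60.00 = R$13,650,600.00.
EBIT = R$13,650,600.00 − R$4,735,400 = R$8,915,200.00.
So DOL = total CM / EBIT = R$13,650,600.00 / R$8,915,200.00 = 1.5312.
%ΔEBIT = DOL × %ΔSales = 1.5312 × -22.1% = -33.8%.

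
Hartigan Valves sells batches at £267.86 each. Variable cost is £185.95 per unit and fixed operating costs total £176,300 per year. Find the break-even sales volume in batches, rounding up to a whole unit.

2,153 batches

Unit CM = price − variable cost = £267.86 − £185.95 = £81.91.
Break-even Q = £176,300 / £81.91 = 2,152.36 → 2,153 batches.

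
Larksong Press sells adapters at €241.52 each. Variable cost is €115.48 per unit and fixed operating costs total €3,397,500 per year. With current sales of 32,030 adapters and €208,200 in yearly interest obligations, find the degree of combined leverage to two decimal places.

At 32,030 units, contribution = 32,030 × €126.04 = €4,037,061.20.
EBIT = €4,037,061.20 − €3,397,500 = €639,561.20. Interest = €208,200.00, so EBIT − I = €431,361.20.
DCL = contribution ÷ (EBIT − I) = €4,037,061.20 ÷ €431,361.20 = 9.3589.

9.36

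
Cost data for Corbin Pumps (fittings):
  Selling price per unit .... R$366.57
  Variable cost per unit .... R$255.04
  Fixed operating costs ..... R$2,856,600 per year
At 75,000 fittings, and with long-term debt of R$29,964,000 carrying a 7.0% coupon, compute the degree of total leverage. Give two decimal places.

2.45

Total contribution margin = 75,000 × R$111.53 = R$8,364,750.00.
Operating income = contribution − fixed costs = R$8,364,750.00 − R$2,856,600 = R$5,508,150.00. Interest = R$2,097,480.00.
DOL = R$8,364,750.00 ÷ R$5,508,150.00 = 1.5186; DFL = R$5,508,150.00 ÷ R$3,410,670.00 = 1.6150.
Combined leverage = 1.5186 × 1.6150 = 2.4525.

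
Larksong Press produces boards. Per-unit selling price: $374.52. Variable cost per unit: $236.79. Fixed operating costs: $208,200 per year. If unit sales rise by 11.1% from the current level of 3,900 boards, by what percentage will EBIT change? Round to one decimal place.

+18.1%

Total contribution margin = 3,900 × $137.73 = $537,147.00.
Operating income = contribution − fixed costs = $537,147.00 − $208,200 = $328,947.00.
So DOL = total CM / EBIT = $537,147.00 / $328,947.00 = 1.6329.
Operating income changes by 1.6329 × +11.1% = +18.1%.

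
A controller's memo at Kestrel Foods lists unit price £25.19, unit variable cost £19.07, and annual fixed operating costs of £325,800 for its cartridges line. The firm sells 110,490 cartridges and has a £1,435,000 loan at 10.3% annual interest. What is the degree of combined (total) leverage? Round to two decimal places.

3.34

At 110,490 units, contribution = 110,490 × £6.12 = £676,198.80.
Operating income = contribution − fixed costs = £676,198.80 − £325,800 = £350,398.80. Interest = £147,805.00, so EBIT − I = £202,593.80.
DCL = contribution ÷ (EBIT − I) = £676,198.80 ÷ £202,593.80 = 3.3377.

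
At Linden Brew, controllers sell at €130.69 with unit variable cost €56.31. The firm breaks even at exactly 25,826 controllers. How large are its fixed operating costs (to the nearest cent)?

€1,920,937.88

Contribution margin per unit = €130.69 − €56.31 = €74.38.
Fixed costs = break-even units × CM = 25,826 × €74.38 = €1,920,937.88.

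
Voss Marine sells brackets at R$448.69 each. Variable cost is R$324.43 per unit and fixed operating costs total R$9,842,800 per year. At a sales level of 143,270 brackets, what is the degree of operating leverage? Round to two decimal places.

Contribution at this volume is 143,270 × R$124.26 = R$17,802,730.20.
Subtracting fixed costs: EBIT = R$17,802,730.20 − R$9,842,800 = R$7,959,930.20.
So DOL = total CM / EBIT = R$17,802,730.20 / R$7,959,930.20 = 2.2365.

2.24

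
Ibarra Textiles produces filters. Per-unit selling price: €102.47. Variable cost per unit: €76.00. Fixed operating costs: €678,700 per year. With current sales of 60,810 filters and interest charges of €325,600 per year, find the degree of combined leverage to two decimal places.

2.66

Total contribution margin = 60,810 × €26.47 = €1,609,640.70.
Subtracting fixed costs: EBIT = €1,609,640.70 − €678,700 = €930,940.70. Interest = €325,600.00.
DOL = €1,609,640.70 ÷ €930,940.70 = 1.7290; DFL = €930,940.70 ÷ €605,340.70 = 1.5379.
DCL = DOL × DFL = 1.7290 × 1.5379 = 2.6590.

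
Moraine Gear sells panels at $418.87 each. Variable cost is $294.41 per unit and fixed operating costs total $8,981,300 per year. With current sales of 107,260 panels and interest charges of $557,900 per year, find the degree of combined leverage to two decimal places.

Contribution at this volume is 107,260 × $124.46 = $13,349,579.60.
Operating income = contribution − fixed costs = $13,349,579.60 − $8,981,300 = $4,368,279.60. Interest = $557,900.00, so EBIT − I = $3,810,379.60.
DCL = contribution ÷ (EBIT − I) = $13,349,579.60 ÷ $3,810,379.60 = 3.5035.

3.50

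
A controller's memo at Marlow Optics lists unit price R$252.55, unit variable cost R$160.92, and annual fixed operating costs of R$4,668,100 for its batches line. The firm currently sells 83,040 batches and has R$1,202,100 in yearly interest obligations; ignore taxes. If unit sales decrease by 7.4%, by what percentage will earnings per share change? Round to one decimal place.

-32.4%

Total contribution margin = 83,040 × R$91.63 = R$7,608,955.20.
Subtracting fixed costs: EBIT = R$7,608,955.20 − R$4,668,100 = R$2,940,855.20.
After interest of R$1,202,100.00, pre-tax earnings = R$1,738,755.20.
DCL = total CM / (EBIT − I) = R$7,608,955.20 / R$1,738,755.20 = 4.3761.
%ΔEPS = DCL × %ΔSales = 4.3761 × -7.4% = -32.4%.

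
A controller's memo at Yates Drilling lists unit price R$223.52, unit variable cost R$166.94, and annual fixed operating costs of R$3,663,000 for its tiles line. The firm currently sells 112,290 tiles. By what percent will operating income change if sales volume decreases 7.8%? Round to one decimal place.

-18.4%

At 112,290 units, contribution = 112,290 × R$56.58 = R$6,353,368.20.
Operating income = contribution − fixed costs = R$6,353,368.20 − R$3,663,000 = R$2,690,368.20.
Degree of operating leverage = R$6,353,368.20 / R$2,690,368.20 = 2.3615.
%ΔEBIT = DOL × %ΔSales = 2.3615 × -7.8% = -18.4%.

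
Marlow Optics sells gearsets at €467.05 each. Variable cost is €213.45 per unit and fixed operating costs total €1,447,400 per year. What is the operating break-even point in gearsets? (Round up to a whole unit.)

Contribution margin per unit = €467.05 − €213.45 = €253.60.
Units to break even: €1,447,400 ÷ €253.60 = 5,707.41, rounded up to 5,708.

5,708 gearsets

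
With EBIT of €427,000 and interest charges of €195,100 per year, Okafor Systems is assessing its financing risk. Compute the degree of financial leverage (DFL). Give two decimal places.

Annual interest charges come to €195,100.00.
DFL = EBIT ÷ (EBIT − I) = €427,000 ÷ (€427,000 − €195,100.00) = €427,000 ÷ €231,900.00 = 1.8413.

1.84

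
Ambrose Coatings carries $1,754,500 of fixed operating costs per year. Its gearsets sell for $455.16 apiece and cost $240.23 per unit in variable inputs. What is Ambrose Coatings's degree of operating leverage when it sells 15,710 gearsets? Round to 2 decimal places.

At 15,710 units, contribution = 15,710 × $214.93 = $3,376,550.30.
Subtracting fixed costs: EBIT = $3,376,550.30 − $1,754,500 = $1,622,050.30.
Degree of operating leverage = $3,376,550.30 / $1,622,050.30 = 2.0817.

2.08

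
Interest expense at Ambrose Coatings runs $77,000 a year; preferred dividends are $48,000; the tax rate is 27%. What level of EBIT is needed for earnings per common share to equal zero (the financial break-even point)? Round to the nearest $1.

$142,753

Grossing the preferred dividend up to pre-tax terms: $48,000 / (1 − 0.27) = $65,753.42.
EPS = 0 when EBIT covers interest plus the pre-tax preferred burden: $77,000 + $65,753.42 = $142,753.42.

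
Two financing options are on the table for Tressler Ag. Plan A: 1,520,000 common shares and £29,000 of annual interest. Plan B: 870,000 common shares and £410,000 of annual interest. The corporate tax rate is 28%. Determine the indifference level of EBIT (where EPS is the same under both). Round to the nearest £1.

Set EPS_A = EPS_B: (EBIT − £29,000)(1 − 0.28) ÷ 1,520,000 = (EBIT − £410,000)(1 − 0.28) ÷ 870,000.
The (1 − t) factor cancels: (EBIT − 29,000) × 870,000 = (EBIT − 410,000) × 1,520,000.
EBIT × (1,520,000 − 870,000) = 410,000 × 1,520,000 − 29,000 × 870,000 = 597,970,000,000, so EBIT = 597,970,000,000 ÷ 650,000 = 919,953.85.

£919,954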